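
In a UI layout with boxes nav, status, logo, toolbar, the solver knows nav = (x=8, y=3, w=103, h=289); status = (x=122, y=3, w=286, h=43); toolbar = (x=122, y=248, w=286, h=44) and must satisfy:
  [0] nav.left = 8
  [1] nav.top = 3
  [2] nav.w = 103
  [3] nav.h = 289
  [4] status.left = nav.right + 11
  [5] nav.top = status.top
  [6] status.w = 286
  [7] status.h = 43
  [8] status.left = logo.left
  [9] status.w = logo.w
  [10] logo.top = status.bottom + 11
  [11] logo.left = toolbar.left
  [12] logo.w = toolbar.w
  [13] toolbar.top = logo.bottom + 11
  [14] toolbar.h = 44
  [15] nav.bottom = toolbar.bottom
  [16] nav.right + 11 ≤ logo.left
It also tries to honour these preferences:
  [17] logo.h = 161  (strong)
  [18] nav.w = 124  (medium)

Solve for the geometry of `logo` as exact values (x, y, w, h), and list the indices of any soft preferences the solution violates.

1. logo.x = 122  [status.left = logo.left]
2. logo.w = 286  [status.w = logo.w]
3. logo.y = 57  [logo.top = status.bottom + 11]
4. logo.h = 180  [toolbar.top = logo.bottom + 11]

logo = (x=122, y=57, w=286, h=180)
violated soft preferences: 17, 18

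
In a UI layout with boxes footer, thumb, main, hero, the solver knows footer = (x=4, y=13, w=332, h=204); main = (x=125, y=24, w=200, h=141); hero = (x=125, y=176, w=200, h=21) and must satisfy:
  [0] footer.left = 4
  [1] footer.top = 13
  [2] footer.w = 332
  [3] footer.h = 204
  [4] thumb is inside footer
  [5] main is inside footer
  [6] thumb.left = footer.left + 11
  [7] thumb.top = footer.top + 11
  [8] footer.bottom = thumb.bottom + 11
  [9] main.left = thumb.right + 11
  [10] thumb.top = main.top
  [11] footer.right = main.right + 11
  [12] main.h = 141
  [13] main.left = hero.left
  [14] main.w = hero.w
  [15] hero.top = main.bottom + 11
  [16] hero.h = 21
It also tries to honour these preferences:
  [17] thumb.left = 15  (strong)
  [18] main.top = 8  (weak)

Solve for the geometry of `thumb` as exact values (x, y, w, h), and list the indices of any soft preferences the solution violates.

thumb = (x=15, y=24, w=99, h=182)
violated soft preferences: 18

1. thumb.x = 15  [thumb.left = footer.left + 11]
2. thumb.y = 24  [thumb.top = footer.top + 11]
3. thumb.h = 182  [footer.bottom = thumb.bottom + 11]
4. thumb.w = 99  [main.left = thumb.right + 11]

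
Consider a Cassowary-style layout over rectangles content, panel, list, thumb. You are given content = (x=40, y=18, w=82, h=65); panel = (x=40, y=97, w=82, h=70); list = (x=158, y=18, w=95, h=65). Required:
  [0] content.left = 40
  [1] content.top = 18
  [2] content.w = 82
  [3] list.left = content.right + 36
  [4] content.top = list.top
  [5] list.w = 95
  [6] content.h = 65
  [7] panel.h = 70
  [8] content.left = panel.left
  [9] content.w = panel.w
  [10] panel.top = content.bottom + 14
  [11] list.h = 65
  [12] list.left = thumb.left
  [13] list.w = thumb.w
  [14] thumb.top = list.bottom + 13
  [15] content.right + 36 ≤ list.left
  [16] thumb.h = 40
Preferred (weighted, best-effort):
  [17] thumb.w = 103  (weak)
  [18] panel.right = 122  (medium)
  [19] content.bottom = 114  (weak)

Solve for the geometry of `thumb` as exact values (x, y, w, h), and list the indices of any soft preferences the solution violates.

1. thumb.x = 158  [list.left = thumb.left]
2. thumb.w = 95  [list.w = thumb.w]
3. thumb.y = 96  [thumb.top = list.bottom + 13]
4. thumb.h = 40  [thumb.h = 40]

thumb = (x=158, y=96, w=95, h=40)
violated soft preferences: 17, 19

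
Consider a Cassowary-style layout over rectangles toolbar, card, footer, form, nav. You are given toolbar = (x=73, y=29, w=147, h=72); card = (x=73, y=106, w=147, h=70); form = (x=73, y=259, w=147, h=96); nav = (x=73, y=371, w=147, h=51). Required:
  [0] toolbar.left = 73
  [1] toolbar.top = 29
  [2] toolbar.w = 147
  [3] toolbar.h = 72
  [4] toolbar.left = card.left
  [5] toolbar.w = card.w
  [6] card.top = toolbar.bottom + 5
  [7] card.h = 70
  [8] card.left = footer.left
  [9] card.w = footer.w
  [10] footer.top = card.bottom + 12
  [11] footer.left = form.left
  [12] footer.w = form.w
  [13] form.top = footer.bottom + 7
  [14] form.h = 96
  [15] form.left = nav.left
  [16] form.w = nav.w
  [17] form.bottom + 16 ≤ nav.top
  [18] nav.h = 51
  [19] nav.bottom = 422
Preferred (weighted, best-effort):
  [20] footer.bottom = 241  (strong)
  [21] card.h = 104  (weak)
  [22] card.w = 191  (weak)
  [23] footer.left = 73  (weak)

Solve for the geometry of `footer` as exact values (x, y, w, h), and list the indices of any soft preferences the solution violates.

1. footer.x = 73  [card.left = footer.left]
2. footer.w = 147  [card.w = footer.w]
3. footer.y = 188  [footer.top = card.bottom + 12]
4. footer.h = 64  [form.top = footer.bottom + 7]

footer = (x=73, y=188, w=147, h=64)
violated soft preferences: 20, 21, 22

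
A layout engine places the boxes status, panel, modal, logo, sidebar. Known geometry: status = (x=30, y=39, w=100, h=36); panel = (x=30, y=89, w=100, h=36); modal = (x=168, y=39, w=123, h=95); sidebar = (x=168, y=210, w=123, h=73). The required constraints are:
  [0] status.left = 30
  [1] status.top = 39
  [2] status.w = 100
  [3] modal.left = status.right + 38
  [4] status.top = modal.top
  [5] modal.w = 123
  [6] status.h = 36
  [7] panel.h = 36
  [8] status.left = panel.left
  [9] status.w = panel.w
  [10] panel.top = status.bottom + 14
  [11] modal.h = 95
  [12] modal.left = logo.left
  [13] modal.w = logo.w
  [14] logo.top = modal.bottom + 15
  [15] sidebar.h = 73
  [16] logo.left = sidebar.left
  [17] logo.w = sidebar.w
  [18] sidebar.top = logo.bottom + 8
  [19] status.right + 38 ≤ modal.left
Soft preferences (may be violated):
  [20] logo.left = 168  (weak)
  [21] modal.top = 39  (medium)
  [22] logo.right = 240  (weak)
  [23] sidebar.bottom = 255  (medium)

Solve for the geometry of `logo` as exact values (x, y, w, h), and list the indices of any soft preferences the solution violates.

logo = (x=168, y=149, w=123, h=53)
violated soft preferences: 22, 23

1. logo.x = 168  [modal.left = logo.left]
2. logo.w = 123  [modal.w = logo.w]
3. logo.y = 149  [logo.top = modal.bottom + 15]
4. logo.h = 53  [sidebar.top = logo.bottom + 8]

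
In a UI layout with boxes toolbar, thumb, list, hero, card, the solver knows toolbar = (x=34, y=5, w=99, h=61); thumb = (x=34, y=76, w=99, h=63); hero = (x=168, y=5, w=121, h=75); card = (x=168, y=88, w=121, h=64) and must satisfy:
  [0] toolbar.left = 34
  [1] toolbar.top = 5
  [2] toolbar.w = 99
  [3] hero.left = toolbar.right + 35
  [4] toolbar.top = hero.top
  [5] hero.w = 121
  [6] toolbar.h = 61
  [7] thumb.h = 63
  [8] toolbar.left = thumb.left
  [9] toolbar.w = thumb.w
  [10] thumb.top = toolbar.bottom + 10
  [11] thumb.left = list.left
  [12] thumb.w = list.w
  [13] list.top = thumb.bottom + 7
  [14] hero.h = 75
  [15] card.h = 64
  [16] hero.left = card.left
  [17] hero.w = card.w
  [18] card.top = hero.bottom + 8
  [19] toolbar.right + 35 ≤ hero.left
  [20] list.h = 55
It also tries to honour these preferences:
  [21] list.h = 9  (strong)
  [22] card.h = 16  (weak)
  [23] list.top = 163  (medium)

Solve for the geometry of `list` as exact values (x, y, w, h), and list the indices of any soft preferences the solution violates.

list = (x=34, y=146, w=99, h=55)
violated soft preferences: 21, 22, 23

1. list.x = 34  [thumb.left = list.left]
2. list.w = 99  [thumb.w = list.w]
3. list.y = 146  [list.top = thumb.bottom + 7]
4. list.h = 55  [list.h = 55]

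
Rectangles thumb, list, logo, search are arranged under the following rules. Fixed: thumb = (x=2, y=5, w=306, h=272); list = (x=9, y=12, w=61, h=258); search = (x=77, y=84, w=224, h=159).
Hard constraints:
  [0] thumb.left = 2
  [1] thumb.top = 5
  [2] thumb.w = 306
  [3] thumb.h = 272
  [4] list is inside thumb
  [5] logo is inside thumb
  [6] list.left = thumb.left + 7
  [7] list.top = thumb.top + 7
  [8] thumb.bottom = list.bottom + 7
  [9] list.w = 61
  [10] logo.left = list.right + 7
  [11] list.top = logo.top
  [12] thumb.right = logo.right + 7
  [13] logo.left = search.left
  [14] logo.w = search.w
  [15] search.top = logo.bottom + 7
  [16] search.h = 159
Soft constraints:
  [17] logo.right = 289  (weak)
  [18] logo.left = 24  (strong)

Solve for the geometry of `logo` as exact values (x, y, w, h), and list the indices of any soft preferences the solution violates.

logo = (x=77, y=12, w=224, h=65)
violated soft preferences: 17, 18

1. logo.x = 77  [logo.left = list.right + 7]
2. logo.y = 12  [list.top = logo.top]
3. logo.w = 224  [thumb.right = logo.right + 7]
4. logo.h = 65  [search.top = logo.bottom + 7]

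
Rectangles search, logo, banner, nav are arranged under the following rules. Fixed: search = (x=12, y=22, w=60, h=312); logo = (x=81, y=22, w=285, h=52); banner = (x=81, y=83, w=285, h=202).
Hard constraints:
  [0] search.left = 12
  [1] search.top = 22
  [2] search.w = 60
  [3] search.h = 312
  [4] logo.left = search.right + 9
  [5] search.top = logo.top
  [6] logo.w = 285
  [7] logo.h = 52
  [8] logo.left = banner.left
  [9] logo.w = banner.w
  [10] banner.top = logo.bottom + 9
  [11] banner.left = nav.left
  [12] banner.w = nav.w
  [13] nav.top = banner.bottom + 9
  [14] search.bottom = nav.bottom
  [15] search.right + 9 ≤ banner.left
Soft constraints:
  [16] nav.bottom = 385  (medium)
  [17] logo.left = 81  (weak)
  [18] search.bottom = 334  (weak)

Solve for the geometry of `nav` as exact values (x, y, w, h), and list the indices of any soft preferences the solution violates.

1. nav.x = 81  [banner.left = nav.left]
2. nav.w = 285  [banner.w = nav.w]
3. nav.y = 294  [nav.top = banner.bottom + 9]
4. nav.h = 40  [search.bottom = nav.bottom]

nav = (x=81, y=294, w=285, h=40)
violated soft preferences: 16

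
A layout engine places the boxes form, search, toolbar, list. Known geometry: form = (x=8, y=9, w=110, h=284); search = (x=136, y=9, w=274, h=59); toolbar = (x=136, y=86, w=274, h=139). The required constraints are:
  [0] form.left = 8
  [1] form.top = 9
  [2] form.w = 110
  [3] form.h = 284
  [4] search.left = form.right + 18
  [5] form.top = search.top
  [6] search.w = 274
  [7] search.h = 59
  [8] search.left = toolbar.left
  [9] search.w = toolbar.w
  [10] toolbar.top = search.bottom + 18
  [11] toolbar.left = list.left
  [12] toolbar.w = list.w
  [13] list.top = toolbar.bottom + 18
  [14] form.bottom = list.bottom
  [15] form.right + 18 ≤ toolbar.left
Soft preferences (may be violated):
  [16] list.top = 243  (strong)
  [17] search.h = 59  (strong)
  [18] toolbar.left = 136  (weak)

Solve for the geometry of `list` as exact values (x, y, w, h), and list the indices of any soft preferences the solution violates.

list = (x=136, y=243, w=274, h=50)
violated soft preferences: none

1. list.x = 136  [toolbar.left = list.left]
2. list.w = 274  [toolbar.w = list.w]
3. list.y = 243  [list.top = toolbar.bottom + 18]
4. list.h = 50  [form.bottom = list.bottom]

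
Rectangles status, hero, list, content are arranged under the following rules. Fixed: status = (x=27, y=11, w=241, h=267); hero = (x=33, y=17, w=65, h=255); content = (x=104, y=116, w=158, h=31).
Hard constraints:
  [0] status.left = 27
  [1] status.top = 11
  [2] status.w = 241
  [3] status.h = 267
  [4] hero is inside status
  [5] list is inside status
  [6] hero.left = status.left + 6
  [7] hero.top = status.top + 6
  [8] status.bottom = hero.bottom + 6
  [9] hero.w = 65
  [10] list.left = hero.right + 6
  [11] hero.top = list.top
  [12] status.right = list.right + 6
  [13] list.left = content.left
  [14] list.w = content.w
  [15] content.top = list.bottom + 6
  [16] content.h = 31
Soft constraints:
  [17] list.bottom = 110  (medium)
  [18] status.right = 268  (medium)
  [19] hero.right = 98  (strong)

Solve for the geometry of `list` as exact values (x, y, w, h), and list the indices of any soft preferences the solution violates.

list = (x=104, y=17, w=158, h=93)
violated soft preferences: none

1. list.x = 104  [list.left = hero.right + 6]
2. list.y = 17  [hero.top = list.top]
3. list.w = 158  [status.right = list.right + 6]
4. list.h = 93  [content.top = list.bottom + 6]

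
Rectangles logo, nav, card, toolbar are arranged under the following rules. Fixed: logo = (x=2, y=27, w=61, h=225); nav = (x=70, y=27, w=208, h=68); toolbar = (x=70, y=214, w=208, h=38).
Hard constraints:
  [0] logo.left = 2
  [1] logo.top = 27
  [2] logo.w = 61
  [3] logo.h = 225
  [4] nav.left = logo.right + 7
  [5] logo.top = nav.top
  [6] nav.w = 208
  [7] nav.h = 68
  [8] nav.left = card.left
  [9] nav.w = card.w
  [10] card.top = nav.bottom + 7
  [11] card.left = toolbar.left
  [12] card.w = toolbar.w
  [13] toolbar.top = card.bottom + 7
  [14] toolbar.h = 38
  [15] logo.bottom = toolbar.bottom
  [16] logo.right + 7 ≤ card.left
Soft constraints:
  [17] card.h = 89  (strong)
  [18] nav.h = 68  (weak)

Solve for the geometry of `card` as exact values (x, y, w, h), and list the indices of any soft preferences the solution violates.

card = (x=70, y=102, w=208, h=105)
violated soft preferences: 17

1. card.x = 70  [nav.left = card.left]
2. card.w = 208  [nav.w = card.w]
3. card.y = 102  [card.top = nav.bottom + 7]
4. card.h = 105  [toolbar.top = card.bottom + 7]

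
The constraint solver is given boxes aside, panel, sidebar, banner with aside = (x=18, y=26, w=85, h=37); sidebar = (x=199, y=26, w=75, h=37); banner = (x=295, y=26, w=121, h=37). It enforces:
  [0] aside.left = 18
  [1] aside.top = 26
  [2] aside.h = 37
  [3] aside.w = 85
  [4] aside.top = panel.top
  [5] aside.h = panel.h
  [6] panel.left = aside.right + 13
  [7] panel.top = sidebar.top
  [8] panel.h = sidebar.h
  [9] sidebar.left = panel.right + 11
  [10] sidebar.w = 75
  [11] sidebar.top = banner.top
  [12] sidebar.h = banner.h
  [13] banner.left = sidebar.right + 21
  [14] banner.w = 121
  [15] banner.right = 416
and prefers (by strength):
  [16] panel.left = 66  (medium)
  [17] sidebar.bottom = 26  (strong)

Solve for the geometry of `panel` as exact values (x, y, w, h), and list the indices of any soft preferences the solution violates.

panel = (x=116, y=26, w=72, h=37)
violated soft preferences: 16, 17

1. panel.y = 26  [aside.top = panel.top]
2. panel.h = 37  [aside.h = panel.h]
3. panel.x = 116  [panel.left = aside.right + 13]
4. panel.w = 72  [sidebar.left = panel.right + 11]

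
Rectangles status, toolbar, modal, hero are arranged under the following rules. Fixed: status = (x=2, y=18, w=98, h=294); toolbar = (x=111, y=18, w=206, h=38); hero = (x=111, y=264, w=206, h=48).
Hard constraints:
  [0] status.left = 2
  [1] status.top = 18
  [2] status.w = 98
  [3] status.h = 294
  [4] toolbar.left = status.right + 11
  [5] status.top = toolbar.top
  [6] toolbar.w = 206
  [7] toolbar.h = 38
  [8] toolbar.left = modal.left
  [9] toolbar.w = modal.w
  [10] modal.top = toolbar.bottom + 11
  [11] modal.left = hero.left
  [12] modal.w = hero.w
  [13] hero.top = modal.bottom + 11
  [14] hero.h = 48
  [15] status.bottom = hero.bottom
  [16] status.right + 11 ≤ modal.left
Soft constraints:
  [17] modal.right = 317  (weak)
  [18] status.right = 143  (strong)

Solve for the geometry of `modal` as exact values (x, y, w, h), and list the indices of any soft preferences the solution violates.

1. modal.x = 111  [toolbar.left = modal.left]
2. modal.w = 206  [toolbar.w = modal.w]
3. modal.y = 67  [modal.top = toolbar.bottom + 11]
4. modal.h = 186  [hero.top = modal.bottom + 11]

modal = (x=111, y=67, w=206, h=186)
violated soft preferences: 18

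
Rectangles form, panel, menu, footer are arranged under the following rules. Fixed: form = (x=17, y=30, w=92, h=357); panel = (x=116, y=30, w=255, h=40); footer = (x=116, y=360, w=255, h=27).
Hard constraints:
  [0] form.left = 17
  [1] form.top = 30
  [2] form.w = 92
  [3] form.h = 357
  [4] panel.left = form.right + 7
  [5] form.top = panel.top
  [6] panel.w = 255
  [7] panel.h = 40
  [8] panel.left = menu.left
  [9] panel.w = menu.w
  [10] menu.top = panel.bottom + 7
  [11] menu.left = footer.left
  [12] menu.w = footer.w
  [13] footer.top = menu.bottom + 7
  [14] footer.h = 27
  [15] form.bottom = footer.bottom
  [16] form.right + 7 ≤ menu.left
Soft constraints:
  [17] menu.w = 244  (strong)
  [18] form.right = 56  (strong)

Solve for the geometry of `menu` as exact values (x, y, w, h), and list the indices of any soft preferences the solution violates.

menu = (x=116, y=77, w=255, h=276)
violated soft preferences: 17, 18

1. menu.x = 116  [panel.left = menu.left]
2. menu.w = 255  [panel.w = menu.w]
3. menu.y = 77  [menu.top = panel.bottom + 7]
4. menu.h = 276  [footer.top = menu.bottom + 7]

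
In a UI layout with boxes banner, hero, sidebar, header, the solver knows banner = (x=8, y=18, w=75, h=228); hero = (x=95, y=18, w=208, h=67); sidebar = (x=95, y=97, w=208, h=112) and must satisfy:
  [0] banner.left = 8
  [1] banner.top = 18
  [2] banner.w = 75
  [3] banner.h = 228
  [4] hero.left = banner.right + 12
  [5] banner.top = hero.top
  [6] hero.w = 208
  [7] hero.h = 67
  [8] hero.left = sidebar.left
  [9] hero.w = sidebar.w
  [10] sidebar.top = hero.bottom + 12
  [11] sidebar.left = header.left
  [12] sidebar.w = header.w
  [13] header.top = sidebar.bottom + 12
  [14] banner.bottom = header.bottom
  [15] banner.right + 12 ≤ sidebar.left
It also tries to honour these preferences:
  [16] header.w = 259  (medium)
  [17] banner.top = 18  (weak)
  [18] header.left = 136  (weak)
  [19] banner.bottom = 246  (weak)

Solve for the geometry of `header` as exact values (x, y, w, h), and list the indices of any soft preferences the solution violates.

1. header.x = 95  [sidebar.left = header.left]
2. header.w = 208  [sidebar.w = header.w]
3. header.y = 221  [header.top = sidebar.bottom + 12]
4. header.h = 25  [banner.bottom = header.bottom]

header = (x=95, y=221, w=208, h=25)
violated soft preferences: 16, 18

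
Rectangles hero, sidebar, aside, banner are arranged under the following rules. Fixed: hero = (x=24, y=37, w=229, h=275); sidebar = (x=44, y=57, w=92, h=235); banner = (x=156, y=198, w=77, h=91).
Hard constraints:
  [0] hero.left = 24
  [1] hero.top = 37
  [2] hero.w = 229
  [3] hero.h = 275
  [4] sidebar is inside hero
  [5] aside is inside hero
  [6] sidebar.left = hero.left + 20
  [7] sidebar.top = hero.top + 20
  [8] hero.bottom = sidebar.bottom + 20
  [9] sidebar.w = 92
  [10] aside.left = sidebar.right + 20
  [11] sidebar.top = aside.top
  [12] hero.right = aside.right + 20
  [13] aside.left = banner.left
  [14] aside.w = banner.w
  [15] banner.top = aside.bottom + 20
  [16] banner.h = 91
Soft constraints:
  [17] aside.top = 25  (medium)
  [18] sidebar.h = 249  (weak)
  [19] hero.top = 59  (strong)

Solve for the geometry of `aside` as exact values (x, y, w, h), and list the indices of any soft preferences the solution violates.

aside = (x=156, y=57, w=77, h=121)
violated soft preferences: 17, 18, 19

1. aside.x = 156  [aside.left = sidebar.right + 20]
2. aside.y = 57  [sidebar.top = aside.top]
3. aside.w = 77  [hero.right = aside.right + 20]
4. aside.h = 121  [banner.top = aside.bottom + 20]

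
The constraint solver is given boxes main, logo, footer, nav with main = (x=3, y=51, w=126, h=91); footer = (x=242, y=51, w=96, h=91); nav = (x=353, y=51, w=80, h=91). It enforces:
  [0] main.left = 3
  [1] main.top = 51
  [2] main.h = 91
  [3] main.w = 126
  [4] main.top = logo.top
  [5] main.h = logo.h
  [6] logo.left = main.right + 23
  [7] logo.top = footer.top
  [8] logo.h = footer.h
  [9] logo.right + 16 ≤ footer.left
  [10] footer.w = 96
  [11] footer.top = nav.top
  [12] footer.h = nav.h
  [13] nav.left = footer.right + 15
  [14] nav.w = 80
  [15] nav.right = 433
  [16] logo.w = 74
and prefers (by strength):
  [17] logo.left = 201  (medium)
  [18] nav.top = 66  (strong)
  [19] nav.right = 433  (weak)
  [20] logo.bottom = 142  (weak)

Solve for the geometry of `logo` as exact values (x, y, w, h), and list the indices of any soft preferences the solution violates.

logo = (x=152, y=51, w=74, h=91)
violated soft preferences: 17, 18

1. logo.y = 51  [main.top = logo.top]
2. logo.h = 91  [main.h = logo.h]
3. logo.x = 152  [logo.left = main.right + 23]
4. logo.w = 74  [logo.w = 74]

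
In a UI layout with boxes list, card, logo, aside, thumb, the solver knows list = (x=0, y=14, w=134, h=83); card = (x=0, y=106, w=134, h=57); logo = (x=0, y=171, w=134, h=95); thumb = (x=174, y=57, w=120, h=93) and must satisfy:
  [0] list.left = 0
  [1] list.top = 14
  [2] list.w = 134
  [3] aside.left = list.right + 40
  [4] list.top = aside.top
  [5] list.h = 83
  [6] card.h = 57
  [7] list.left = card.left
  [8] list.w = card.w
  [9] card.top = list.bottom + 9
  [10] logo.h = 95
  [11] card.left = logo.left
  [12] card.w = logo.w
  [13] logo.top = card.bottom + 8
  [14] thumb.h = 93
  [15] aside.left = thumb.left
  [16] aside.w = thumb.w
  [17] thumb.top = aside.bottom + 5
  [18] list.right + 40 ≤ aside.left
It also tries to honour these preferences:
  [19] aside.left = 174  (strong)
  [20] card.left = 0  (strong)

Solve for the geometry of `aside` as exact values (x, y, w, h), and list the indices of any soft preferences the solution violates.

1. aside.x = 174  [aside.left = list.right + 40]
2. aside.y = 14  [list.top = aside.top]
3. aside.w = 120  [aside.w = thumb.w]
4. aside.h = 38  [thumb.top = aside.bottom + 5]

aside = (x=174, y=14, w=120, h=38)
violated soft preferences: none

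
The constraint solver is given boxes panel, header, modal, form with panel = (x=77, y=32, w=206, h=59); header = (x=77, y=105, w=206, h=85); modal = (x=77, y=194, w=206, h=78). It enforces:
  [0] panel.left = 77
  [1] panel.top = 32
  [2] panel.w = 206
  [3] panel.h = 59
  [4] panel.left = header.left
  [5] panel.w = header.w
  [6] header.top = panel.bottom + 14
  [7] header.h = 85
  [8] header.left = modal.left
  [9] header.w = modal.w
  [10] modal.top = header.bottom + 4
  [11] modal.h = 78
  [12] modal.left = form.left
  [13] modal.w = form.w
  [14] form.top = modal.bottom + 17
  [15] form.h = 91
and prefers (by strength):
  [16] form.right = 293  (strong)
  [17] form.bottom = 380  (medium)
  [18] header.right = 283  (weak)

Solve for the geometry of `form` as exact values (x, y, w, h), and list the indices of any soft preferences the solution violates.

1. form.x = 77  [modal.left = form.left]
2. form.w = 206  [modal.w = form.w]
3. form.y = 289  [form.top = modal.bottom + 17]
4. form.h = 91  [form.h = 91]

form = (x=77, y=289, w=206, h=91)
violated soft preferences: 16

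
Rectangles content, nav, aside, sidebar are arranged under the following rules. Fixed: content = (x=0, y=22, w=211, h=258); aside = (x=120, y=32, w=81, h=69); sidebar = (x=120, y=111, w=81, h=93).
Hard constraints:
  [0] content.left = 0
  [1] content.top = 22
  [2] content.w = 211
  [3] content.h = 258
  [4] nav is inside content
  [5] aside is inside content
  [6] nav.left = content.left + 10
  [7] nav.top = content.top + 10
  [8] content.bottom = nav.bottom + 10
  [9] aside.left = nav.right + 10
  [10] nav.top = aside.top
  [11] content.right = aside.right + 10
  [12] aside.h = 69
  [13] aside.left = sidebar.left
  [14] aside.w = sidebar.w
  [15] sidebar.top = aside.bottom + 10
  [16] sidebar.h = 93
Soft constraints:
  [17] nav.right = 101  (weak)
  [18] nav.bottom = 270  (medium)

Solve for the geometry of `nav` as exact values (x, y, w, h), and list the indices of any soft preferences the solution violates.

nav = (x=10, y=32, w=100, h=238)
violated soft preferences: 17

1. nav.x = 10  [nav.left = content.left + 10]
2. nav.y = 32  [nav.top = content.top + 10]
3. nav.h = 238  [content.bottom = nav.bottom + 10]
4. nav.w = 100  [aside.left = nav.right + 10]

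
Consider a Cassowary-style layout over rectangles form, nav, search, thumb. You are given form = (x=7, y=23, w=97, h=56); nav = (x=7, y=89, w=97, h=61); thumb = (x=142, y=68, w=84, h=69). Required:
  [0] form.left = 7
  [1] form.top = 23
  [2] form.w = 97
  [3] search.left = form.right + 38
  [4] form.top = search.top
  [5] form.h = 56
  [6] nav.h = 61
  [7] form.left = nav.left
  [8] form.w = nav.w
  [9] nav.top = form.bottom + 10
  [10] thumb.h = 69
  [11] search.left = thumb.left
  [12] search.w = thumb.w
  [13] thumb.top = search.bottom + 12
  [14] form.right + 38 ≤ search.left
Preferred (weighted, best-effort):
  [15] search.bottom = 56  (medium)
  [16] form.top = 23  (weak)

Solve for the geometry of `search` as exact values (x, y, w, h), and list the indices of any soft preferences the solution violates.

search = (x=142, y=23, w=84, h=33)
violated soft preferences: none

1. search.x = 142  [search.left = form.right + 38]
2. search.y = 23  [form.top = search.top]
3. search.w = 84  [search.w = thumb.w]
4. search.h = 33  [thumb.top = search.bottom + 12]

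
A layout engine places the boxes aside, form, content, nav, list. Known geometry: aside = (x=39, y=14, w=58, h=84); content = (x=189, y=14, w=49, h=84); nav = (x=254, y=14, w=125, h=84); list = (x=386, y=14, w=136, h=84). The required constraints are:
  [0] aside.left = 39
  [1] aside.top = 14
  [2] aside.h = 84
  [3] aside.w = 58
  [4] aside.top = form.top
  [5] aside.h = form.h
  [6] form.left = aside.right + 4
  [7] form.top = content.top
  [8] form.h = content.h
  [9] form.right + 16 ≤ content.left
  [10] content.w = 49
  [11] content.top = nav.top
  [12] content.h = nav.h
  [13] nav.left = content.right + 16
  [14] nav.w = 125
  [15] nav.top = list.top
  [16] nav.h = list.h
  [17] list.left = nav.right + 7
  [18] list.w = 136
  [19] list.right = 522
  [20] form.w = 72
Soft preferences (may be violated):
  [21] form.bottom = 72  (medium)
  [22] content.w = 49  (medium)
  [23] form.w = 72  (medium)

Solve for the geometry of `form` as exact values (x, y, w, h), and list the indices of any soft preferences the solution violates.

1. form.y = 14  [aside.top = form.top]
2. form.h = 84  [aside.h = form.h]
3. form.x = 101  [form.left = aside.right + 4]
4. form.w = 72  [form.w = 72]

form = (x=101, y=14, w=72, h=84)
violated soft preferences: 21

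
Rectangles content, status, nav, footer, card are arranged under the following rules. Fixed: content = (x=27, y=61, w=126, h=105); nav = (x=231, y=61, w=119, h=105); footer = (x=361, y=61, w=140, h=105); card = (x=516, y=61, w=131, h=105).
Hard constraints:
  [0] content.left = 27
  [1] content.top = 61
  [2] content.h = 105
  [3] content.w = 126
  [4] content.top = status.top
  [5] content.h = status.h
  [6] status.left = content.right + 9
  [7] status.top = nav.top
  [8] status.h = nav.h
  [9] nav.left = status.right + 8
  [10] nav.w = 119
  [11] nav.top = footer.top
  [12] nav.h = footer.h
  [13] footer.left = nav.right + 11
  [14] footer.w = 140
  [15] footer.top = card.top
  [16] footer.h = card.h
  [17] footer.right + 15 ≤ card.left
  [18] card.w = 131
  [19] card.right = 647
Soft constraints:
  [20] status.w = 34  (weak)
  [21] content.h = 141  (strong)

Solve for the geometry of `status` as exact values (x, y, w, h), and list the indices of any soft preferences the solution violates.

1. status.y = 61  [content.top = status.top]
2. status.h = 105  [content.h = status.h]
3. status.x = 162  [status.left = content.right + 9]
4. status.w = 61  [nav.left = status.right + 8]

status = (x=162, y=61, w=61, h=105)
violated soft preferences: 20, 21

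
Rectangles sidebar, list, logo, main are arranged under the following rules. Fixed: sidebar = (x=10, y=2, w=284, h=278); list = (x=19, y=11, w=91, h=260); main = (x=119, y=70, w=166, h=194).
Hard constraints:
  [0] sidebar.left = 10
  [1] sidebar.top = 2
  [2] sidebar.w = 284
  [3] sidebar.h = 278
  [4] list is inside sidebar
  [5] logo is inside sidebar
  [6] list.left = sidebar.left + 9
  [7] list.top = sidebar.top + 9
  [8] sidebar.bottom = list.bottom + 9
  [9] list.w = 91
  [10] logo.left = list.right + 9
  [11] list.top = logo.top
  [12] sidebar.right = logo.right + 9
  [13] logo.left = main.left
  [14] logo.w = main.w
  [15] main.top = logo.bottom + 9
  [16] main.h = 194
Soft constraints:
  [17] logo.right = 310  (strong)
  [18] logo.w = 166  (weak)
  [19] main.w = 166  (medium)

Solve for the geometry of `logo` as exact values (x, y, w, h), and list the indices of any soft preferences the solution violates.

1. logo.x = 119  [logo.left = list.right + 9]
2. logo.y = 11  [list.top = logo.top]
3. logo.w = 166  [sidebar.right = logo.right + 9]
4. logo.h = 50  [main.top = logo.bottom + 9]

logo = (x=119, y=11, w=166, h=50)
violated soft preferences: 17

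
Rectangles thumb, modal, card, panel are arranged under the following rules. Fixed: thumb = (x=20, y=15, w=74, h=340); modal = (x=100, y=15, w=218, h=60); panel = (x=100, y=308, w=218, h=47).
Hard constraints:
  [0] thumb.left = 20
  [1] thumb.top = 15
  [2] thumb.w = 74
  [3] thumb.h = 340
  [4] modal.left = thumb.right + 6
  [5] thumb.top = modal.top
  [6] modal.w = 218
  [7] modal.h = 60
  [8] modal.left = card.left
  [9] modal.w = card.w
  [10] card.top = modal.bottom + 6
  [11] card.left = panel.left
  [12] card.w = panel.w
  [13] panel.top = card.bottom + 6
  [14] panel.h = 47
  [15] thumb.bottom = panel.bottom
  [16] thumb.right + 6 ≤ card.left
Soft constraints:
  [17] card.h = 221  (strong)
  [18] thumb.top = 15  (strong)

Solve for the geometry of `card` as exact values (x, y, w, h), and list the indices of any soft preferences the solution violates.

card = (x=100, y=81, w=218, h=221)
violated soft preferences: none

1. card.x = 100  [modal.left = card.left]
2. card.w = 218  [modal.w = card.w]
3. card.y = 81  [card.top = modal.bottom + 6]
4. card.h = 221  [panel.top = card.bottom + 6]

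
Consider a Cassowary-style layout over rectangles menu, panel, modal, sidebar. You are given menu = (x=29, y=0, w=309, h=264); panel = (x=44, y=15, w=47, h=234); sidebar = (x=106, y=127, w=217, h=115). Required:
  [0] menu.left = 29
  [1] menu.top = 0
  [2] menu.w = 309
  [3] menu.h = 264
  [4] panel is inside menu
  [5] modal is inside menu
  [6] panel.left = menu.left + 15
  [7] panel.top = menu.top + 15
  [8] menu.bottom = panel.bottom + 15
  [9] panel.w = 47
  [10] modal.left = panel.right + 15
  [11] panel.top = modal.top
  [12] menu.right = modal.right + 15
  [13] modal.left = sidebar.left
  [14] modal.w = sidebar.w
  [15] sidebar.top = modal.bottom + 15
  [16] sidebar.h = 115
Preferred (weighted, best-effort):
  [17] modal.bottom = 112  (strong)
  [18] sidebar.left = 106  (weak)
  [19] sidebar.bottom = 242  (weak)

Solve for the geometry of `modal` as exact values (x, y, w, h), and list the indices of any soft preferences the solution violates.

1. modal.x = 106  [modal.left = panel.right + 15]
2. modal.y = 15  [panel.top = modal.top]
3. modal.w = 217  [menu.right = modal.right + 15]
4. modal.h = 97  [sidebar.top = modal.bottom + 15]

modal = (x=106, y=15, w=217, h=97)
violated soft preferences: none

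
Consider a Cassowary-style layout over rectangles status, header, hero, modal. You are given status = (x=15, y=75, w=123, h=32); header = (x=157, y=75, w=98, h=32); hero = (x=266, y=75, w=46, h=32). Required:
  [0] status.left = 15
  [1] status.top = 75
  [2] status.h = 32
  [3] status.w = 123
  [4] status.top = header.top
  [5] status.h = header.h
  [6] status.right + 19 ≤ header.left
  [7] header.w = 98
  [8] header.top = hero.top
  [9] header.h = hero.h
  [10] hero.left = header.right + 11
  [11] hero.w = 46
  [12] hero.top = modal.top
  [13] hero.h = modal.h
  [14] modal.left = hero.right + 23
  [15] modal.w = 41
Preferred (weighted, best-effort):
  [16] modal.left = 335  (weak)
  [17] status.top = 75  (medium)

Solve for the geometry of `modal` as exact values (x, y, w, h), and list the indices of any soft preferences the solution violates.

1. modal.y = 75  [hero.top = modal.top]
2. modal.h = 32  [hero.h = modal.h]
3. modal.x = 335  [modal.left = hero.right + 23]
4. modal.w = 41  [modal.w = 41]

modal = (x=335, y=75, w=41, h=32)
violated soft preferences: none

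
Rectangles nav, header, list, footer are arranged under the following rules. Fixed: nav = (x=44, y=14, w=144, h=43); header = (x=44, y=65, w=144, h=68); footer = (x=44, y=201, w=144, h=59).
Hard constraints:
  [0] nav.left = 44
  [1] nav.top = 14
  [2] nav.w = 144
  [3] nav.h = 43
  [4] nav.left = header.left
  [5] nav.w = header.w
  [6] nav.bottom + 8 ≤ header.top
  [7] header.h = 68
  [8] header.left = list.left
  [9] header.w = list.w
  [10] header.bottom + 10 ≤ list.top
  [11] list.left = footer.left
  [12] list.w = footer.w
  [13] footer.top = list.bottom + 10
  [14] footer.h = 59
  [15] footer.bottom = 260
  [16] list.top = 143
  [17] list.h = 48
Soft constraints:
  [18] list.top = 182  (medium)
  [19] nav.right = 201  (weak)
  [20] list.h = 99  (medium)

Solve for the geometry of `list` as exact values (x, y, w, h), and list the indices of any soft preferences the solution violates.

1. list.x = 44  [header.left = list.left]
2. list.w = 144  [header.w = list.w]
3. list.y = 143  [list.top = 143]
4. list.h = 48  [list.h = 48]

list = (x=44, y=143, w=144, h=48)
violated soft preferences: 18, 19, 20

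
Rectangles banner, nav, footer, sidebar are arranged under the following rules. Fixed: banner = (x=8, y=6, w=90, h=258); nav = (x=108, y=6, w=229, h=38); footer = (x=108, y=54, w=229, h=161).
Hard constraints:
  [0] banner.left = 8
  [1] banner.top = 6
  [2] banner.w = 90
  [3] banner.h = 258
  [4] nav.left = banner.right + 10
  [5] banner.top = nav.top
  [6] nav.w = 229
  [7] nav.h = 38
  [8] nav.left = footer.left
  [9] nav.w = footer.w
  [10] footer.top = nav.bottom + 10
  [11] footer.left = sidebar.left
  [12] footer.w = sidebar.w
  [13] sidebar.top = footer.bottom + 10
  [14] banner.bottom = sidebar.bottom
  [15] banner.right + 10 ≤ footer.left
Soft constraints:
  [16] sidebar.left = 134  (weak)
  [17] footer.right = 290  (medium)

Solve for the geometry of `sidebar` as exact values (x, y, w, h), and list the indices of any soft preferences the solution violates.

sidebar = (x=108, y=225, w=229, h=39)
violated soft preferences: 16, 17

1. sidebar.x = 108  [footer.left = sidebar.left]
2. sidebar.w = 229  [footer.w = sidebar.w]
3. sidebar.y = 225  [sidebar.top = footer.bottom + 10]
4. sidebar.h = 39  [banner.bottom = sidebar.bottom]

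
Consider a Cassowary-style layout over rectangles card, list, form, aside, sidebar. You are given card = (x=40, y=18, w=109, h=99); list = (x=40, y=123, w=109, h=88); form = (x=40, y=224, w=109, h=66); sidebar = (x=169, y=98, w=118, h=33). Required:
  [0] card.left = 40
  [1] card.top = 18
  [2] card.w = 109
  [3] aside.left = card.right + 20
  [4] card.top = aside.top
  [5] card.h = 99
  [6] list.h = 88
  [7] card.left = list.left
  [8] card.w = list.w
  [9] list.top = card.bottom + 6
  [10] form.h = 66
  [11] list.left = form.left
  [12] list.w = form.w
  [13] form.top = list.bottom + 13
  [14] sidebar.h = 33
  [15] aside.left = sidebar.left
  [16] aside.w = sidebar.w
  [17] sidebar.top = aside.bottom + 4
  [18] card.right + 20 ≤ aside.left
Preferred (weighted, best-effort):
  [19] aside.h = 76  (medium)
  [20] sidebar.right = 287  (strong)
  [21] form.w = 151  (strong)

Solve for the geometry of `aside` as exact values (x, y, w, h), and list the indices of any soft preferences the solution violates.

aside = (x=169, y=18, w=118, h=76)
violated soft preferences: 21

1. aside.x = 169  [aside.left = card.right + 20]
2. aside.y = 18  [card.top = aside.top]
3. aside.w = 118  [aside.w = sidebar.w]
4. aside.h = 76  [sidebar.top = aside.bottom + 4]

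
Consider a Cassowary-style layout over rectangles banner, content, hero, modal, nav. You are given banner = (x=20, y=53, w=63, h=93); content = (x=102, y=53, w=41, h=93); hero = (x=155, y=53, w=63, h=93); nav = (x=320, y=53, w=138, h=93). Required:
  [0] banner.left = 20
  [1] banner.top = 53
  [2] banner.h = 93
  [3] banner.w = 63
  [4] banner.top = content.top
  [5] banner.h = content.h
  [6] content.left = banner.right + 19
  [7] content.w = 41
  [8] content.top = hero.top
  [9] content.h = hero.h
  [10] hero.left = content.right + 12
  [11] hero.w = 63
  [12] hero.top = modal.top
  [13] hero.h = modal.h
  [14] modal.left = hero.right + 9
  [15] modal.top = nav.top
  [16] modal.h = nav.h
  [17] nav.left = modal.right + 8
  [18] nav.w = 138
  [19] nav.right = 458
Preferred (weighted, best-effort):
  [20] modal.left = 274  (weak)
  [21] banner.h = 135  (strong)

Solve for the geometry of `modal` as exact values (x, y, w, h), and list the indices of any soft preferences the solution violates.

1. modal.y = 53  [hero.top = modal.top]
2. modal.h = 93  [hero.h = modal.h]
3. modal.x = 227  [modal.left = hero.right + 9]
4. modal.w = 85  [nav.left = modal.right + 8]

modal = (x=227, y=53, w=85, h=93)
violated soft preferences: 20, 21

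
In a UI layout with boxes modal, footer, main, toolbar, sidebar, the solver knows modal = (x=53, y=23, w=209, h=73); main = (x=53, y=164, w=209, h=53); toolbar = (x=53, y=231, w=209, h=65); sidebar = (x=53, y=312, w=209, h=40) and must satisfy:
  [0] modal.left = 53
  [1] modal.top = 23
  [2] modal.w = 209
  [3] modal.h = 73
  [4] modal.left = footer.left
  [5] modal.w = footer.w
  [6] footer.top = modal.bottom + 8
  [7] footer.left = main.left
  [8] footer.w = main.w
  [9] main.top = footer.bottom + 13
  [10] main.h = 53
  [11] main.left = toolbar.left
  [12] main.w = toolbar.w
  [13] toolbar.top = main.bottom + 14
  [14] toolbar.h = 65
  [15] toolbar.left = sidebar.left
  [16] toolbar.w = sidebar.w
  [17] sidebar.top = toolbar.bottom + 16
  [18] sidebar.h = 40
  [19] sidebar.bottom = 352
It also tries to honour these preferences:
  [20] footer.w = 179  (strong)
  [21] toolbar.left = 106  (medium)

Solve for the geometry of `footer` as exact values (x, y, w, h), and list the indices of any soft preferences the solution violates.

1. footer.x = 53  [modal.left = footer.left]
2. footer.w = 209  [modal.w = footer.w]
3. footer.y = 104  [footer.top = modal.bottom + 8]
4. footer.h = 47  [main.top = footer.bottom + 13]

footer = (x=53, y=104, w=209, h=47)
violated soft preferences: 20, 21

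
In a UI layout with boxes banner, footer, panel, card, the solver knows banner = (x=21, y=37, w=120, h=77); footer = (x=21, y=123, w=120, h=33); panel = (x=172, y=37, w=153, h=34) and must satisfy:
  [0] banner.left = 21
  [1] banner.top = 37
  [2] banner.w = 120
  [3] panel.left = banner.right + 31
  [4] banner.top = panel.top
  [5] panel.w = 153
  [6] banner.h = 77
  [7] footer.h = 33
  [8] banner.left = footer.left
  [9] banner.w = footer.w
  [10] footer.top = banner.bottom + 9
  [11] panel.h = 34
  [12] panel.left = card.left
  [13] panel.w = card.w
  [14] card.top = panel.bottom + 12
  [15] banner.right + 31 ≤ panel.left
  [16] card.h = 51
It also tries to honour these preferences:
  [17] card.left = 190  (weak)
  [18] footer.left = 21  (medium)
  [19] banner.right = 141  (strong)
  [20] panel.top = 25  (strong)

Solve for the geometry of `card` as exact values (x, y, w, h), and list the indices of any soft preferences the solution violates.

1. card.x = 172  [panel.left = card.left]
2. card.w = 153  [panel.w = card.w]
3. card.y = 83  [card.top = panel.bottom + 12]
4. card.h = 51  [card.h = 51]

card = (x=172, y=83, w=153, h=51)
violated soft preferences: 17, 20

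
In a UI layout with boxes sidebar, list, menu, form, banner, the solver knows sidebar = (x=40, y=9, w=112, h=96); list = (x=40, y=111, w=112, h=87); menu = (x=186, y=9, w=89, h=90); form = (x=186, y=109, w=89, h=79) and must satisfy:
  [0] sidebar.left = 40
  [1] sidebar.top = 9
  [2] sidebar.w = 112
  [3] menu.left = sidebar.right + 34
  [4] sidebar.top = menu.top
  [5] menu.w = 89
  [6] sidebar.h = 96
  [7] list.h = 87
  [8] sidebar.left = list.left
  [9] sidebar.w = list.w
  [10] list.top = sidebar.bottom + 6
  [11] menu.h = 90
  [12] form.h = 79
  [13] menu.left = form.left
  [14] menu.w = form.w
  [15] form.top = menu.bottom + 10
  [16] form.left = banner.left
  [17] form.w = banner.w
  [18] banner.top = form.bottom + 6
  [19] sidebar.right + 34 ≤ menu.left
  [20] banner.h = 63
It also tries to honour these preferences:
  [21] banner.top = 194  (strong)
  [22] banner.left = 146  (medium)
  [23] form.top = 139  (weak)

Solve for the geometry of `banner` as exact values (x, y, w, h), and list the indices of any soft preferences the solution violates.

1. banner.x = 186  [form.left = banner.left]
2. banner.w = 89  [form.w = banner.w]
3. banner.y = 194  [banner.top = form.bottom + 6]
4. banner.h = 63  [banner.h = 63]

banner = (x=186, y=194, w=89, h=63)
violated soft preferences: 22, 23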